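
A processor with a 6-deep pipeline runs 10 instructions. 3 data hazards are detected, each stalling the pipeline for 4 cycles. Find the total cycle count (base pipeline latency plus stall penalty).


Base cycles = 6 + 10 - 1 = 15
Total stalls = 3 * 4 = 12
Total = 15 + 12 = 27

27


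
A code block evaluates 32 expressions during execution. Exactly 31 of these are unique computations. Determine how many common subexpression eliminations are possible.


CSE count = total expressions - unique expressions
= 32 - 31 = 1

1


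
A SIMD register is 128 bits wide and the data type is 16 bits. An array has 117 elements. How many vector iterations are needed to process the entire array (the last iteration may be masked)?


Width = 128 / 16 = 8 elements per vector op
Iterations = ceil(117 / 8) = 15

15


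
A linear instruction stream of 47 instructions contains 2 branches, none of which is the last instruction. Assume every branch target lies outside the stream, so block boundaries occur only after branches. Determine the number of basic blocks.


With no in-sequence branch targets, the leaders are the first instruction plus the instruction after each branch.
Number of basic blocks = branches + 1
= 2 + 1 = 3

3


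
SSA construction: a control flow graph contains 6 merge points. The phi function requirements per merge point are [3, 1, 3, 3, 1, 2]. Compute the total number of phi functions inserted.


Total phi functions = sum of phi functions at each join node
= 3 + 1 + 3 + 3 + 1 + 2 = 13

13


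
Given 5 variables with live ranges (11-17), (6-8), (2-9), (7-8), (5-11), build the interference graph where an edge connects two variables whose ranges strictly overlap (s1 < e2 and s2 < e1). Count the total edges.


Check all pairs for overlapping intervals.
Two intervals (s1,e1) and (s2,e2) overlap if s1 < e2 and s2 < e1.
v0 (11-17) vs v1..v4: overlaps none -> 0
v1 (6-8) vs v2..v4: overlaps v2, v3, v4 -> 3
v2 (2-9) vs v3..v4: overlaps v3, v4 -> 2
v3 (7-8) vs v4: overlaps v4 -> 1
Total overlapping pairs = 0 + 3 + 2 + 1 = 6

6


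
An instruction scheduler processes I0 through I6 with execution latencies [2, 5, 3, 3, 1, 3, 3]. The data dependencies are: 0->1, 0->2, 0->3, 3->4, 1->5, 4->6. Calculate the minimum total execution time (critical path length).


Compute longest path through dependency graph: dist(Ik) = max over predecessors of dist + latency(Ik).
dist(I0) = latency 2 = 2
dist(I1) = dist(I0) + 5 = 2 + 5 = 7
dist(I2) = dist(I0) + 3 = 2 + 3 = 5
dist(I3) = dist(I0) + 3 = 2 + 3 = 5
dist(I4) = dist(I3) + 1 = 5 + 1 = 6
dist(I5) = dist(I1) + 3 = 7 + 3 = 10
dist(I6) = dist(I4) + 3 = 6 + 3 = 9
Critical path = max dist = 10

10


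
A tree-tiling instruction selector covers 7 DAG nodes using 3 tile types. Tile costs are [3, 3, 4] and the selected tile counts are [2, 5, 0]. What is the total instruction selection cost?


Total cost = sum(count_i * cost_i)
= 2*3 + 5*3 + 0*4
= 21

21


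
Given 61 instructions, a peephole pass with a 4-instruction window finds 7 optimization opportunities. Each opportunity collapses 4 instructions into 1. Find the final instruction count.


Each match removes 3 instructions.
Total removed = 7 * 3 = 21
Remaining = 61 - 21 = 40

40


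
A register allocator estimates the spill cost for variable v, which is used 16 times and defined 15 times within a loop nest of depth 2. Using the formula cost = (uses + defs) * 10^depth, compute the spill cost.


uses + defs = 16 + 15 = 31
10^2 = 100
Spill cost = 31 * 100 = 3100

3100


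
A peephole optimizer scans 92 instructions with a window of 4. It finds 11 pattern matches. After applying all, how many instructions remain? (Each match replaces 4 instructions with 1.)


Each match removes 3 instructions.
Total removed = 11 * 3 = 33
Remaining = 92 - 33 = 59

59


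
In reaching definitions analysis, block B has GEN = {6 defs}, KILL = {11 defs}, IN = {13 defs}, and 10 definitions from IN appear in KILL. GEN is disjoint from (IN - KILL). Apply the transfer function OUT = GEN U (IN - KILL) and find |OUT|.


IN - KILL: 13 - 10 = 3 surviving definitions
OUT = GEN + surviving = 6 + 3 = 9

9


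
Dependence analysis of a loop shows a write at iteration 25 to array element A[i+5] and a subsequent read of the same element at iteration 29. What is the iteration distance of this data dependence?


Distance = read iteration - write iteration
= 29 - 25 = 4

4


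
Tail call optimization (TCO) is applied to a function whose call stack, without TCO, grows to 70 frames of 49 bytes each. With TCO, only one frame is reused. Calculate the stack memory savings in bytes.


Without TCO: 70 * 49 = 3430 bytes
With TCO: reuse 1 frame = 49 bytes
Savings = 3430 - 49 = 3381

3381


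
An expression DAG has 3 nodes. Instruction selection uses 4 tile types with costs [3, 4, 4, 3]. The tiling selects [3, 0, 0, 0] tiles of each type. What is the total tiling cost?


Total cost = sum(count_i * cost_i)
= 3*3 + 0*4 + 0*4 + 0*3
= 9

9


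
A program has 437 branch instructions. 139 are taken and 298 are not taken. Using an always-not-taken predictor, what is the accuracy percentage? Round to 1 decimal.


Predictor: always-not-taken
Correct predictions = 298
Accuracy = 298 / 437 * 100 = 68.2%

68.2


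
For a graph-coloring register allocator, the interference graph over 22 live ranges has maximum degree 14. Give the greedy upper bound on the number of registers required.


Greedy coloring never needs more than (max_degree + 1) colors: when coloring a vertex, at most max_degree neighbors are already colored.
Upper bound = 14 + 1 = 15

15


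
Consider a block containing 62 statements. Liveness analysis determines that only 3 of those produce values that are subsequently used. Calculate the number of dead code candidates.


Dead code = total statements - live definitions
= 62 - 3 = 59

59


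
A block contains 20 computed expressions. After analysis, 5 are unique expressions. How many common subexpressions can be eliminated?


CSE count = total expressions - unique expressions
= 20 - 5 = 15

15


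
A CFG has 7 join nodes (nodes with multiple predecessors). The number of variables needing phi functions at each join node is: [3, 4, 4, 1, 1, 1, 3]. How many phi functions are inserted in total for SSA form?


Total phi functions = sum of phi functions at each join node
= 3 + 4 + 4 + 1 + 1 + 1 + 3 = 17

17


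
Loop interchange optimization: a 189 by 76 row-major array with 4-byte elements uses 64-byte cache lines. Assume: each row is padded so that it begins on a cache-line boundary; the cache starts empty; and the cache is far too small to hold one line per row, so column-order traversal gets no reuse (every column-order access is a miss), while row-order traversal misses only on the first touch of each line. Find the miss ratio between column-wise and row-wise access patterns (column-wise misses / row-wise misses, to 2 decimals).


Each row occupies 76 * 4 = 304 bytes and starts on a line boundary, so it spans ceil(304 / 64) = 5 cache lines.
Row-major traversal misses (one per line touched): 189 * ceil(76 * 4 / 64) = 945
Column-major traversal misses (no reuse, every access misses): 189 * 76 = 14364
Ratio = 14364 / 945 = 15.2

15.2


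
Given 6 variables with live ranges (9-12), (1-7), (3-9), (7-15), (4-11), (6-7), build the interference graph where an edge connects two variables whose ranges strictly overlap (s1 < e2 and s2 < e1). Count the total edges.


Check all pairs for overlapping intervals.
Two intervals (s1,e1) and (s2,e2) overlap if s1 < e2 and s2 < e1.
v0 (9-12) vs v1..v5: overlaps v3, v4 -> 2
v1 (1-7) vs v2..v5: overlaps v2, v4, v5 -> 3
v2 (3-9) vs v3..v5: overlaps v3, v4, v5 -> 3
v3 (7-15) vs v4..v5: overlaps v4 -> 1
v4 (4-11) vs v5: overlaps v5 -> 1
Total overlapping pairs = 2 + 3 + 3 + 1 + 1 = 10

10


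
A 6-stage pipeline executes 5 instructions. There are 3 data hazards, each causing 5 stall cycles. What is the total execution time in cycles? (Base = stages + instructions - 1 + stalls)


Base cycles = 6 + 5 - 1 = 10
Total stalls = 3 * 5 = 15
Total = 10 + 15 = 25

25


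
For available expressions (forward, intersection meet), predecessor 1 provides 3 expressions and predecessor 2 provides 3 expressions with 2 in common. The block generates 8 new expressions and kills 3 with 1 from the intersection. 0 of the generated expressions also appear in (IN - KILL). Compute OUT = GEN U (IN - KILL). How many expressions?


IN = intersection of predecessors = 2
IN - KILL = 2 - 1 = 1
|OUT| = |GEN| + |IN - KILL| - |GEN ∩ (IN - KILL)| = 8 + 1 - 0 = 9

9


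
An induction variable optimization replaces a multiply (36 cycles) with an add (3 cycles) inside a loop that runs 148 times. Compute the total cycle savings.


Per-iteration saving = 36 - 3 = 33
Total saved = 148 * 33 = 4884

4884


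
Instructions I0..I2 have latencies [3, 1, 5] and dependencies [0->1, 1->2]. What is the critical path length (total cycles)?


Compute longest path through dependency graph: dist(Ik) = max over predecessors of dist + latency(Ik).
dist(I0) = latency 3 = 3
dist(I1) = dist(I0) + 1 = 3 + 1 = 4
dist(I2) = dist(I1) + 5 = 4 + 5 = 9
Critical path = max dist = 9

9


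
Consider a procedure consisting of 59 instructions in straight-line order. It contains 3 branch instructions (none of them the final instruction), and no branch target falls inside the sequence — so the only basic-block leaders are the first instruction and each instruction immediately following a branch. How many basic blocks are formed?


With no in-sequence branch targets, the leaders are the first instruction plus the instruction after each branch.
Number of basic blocks = branches + 1
= 3 + 1 = 4

4


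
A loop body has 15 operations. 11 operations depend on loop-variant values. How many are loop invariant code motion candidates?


Invariant candidates = total - loop-dependent
= 15 - 11 = 4

4


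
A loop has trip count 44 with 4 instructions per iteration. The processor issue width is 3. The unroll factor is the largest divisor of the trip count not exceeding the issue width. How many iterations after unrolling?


Largest divisor of 44 <= 3 is 2
New iterations = 44 / 2 = 22

22


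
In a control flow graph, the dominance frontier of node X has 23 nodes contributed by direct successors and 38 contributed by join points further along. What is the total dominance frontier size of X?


DF(X) = direct successor contributions + join point contributions
= 23 + 38 = 61

61


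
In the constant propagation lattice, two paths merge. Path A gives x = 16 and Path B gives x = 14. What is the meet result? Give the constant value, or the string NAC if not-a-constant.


Meet operation: if both paths give the same constant, result is that constant; if they differ, result is NAC (not-a-constant).
Path A: 16, Path B: 14 -> differ
Result: not-a-constant -> NAC

NAC


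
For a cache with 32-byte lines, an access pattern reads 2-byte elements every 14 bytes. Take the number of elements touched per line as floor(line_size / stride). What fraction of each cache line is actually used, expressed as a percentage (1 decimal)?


Elements per cache line = floor(32 / 14) = 2
Bytes used = 2 * 2 = 4
Utilization = 4 / 32 * 100 = 12.5%

12.5


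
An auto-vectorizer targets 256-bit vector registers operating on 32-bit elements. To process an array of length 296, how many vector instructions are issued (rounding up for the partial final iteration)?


Width = 256 / 32 = 8 elements per vector op
Iterations = ceil(296 / 8) = 37

37


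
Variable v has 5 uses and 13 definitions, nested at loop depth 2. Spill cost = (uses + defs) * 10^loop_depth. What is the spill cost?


uses + defs = 5 + 13 = 18
10^2 = 100
Spill cost = 18 * 100 = 1800

1800


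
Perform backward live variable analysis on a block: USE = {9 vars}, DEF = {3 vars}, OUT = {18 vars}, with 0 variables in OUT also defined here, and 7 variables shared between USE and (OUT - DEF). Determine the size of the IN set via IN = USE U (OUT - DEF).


OUT - DEF: 18 - 0 = 18
|IN| = |USE| + |OUT - DEF| - |USE ∩ (OUT - DEF)| = 9 + 18 - 7 = 20

20


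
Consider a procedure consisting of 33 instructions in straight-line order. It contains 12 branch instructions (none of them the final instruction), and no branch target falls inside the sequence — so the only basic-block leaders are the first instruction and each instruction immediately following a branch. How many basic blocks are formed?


With no in-sequence branch targets, the leaders are the first instruction plus the instruction after each branch.
Number of basic blocks = branches + 1
= 12 + 1 = 13

13


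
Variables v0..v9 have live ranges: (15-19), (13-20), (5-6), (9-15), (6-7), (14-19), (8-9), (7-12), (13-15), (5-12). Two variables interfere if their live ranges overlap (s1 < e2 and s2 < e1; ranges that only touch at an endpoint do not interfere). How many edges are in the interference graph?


Check all pairs for overlapping intervals.
Two intervals (s1,e1) and (s2,e2) overlap if s1 < e2 and s2 < e1.
v0 (15-19) vs v1..v9: overlaps v1, v5 -> 2
v1 (13-20) vs v2..v9: overlaps v3, v5, v8 -> 3
v2 (5-6) vs v3..v9: overlaps v9 -> 1
v3 (9-15) vs v4..v9: overlaps v5, v7, v8, v9 -> 4
v4 (6-7) vs v5..v9: overlaps v9 -> 1
v5 (14-19) vs v6..v9: overlaps v8 -> 1
v6 (8-9) vs v7..v9: overlaps v7, v9 -> 2
v7 (7-12) vs v8..v9: overlaps v9 -> 1
v8 (13-15) vs v9: overlaps none -> 0
Total overlapping pairs = 2 + 3 + 1 + 4 + 1 + 1 + 2 + 1 + 0 = 15

15


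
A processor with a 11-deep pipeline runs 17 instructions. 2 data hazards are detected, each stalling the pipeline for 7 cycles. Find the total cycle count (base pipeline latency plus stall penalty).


Base cycles = 11 + 17 - 1 = 27
Total stalls = 2 * 7 = 14
Total = 27 + 14 = 41

41


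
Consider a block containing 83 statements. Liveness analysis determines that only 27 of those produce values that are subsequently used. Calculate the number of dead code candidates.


Dead code = total statements - live definitions
= 83 - 27 = 56

56


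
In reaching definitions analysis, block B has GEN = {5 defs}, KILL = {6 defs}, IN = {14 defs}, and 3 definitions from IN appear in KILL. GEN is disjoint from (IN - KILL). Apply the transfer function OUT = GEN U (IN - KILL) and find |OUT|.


IN - KILL: 14 - 3 = 11 surviving definitions
OUT = GEN + surviving = 5 + 11 = 16

16


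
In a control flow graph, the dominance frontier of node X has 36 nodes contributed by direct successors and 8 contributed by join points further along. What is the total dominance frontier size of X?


DF(X) = direct successor contributions + join point contributions
= 36 + 8 = 44

44


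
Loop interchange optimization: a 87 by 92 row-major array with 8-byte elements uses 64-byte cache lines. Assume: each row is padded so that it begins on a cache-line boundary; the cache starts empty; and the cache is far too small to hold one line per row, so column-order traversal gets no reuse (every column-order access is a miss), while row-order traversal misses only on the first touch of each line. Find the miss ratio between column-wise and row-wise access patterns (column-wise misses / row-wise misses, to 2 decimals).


Each row occupies 92 * 8 = 736 bytes and starts on a line boundary, so it spans ceil(736 / 64) = 12 cache lines.
Row-major traversal misses (one per line touched): 87 * ceil(92 * 8 / 64) = 1044
Column-major traversal misses (no reuse, every access misses): 87 * 92 = 8004
Ratio = 8004 / 1044 = 7.67

7.67


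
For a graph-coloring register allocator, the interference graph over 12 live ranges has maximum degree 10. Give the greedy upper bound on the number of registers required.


Greedy coloring never needs more than (max_degree + 1) colors: when coloring a vertex, at most max_degree neighbors are already colored.
Upper bound = 10 + 1 = 11

11


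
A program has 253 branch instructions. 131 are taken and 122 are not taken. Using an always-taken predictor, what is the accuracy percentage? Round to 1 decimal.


Predictor: always-taken
Correct predictions = 131
Accuracy = 131 / 253 * 100 = 51.8%

51.8


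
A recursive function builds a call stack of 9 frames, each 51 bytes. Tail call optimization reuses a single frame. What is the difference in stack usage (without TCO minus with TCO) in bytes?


Without TCO: 9 * 51 = 459 bytes
With TCO: reuse 1 frame = 51 bytes
Savings = 459 - 51 = 408

408


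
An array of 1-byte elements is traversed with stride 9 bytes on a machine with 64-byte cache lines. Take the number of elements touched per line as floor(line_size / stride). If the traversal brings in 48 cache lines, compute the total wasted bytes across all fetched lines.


Elements per line = floor(64 / 9) = 7
Bytes used per line = 7 * 1 = 7
Wasted per line = 64 - 7 = 57
Total wasted = 57 * 48 = 2736

2736


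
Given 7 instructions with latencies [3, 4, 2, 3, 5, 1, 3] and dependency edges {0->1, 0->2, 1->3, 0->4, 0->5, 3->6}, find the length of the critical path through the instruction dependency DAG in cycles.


Compute longest path through dependency graph: dist(Ik) = max over predecessors of dist + latency(Ik).
dist(I0) = latency 3 = 3
dist(I1) = dist(I0) + 4 = 3 + 4 = 7
dist(I2) = dist(I0) + 2 = 3 + 2 = 5
dist(I3) = dist(I1) + 3 = 7 + 3 = 10
dist(I4) = dist(I0) + 5 = 3 + 5 = 8
dist(I5) = dist(I0) + 1 = 3 + 1 = 4
dist(I6) = dist(I3) + 3 = 10 + 3 = 13
Critical path = max dist = 13

13


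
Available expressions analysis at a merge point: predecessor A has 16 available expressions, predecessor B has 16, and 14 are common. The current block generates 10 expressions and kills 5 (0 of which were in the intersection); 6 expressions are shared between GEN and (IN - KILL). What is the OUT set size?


IN = intersection of predecessors = 14
IN - KILL = 14 - 0 = 14
|OUT| = |GEN| + |IN - KILL| - |GEN ∩ (IN - KILL)| = 10 + 14 - 6 = 18

18


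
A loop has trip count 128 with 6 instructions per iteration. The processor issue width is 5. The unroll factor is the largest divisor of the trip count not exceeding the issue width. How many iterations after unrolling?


Largest divisor of 128 <= 5 is 4
New iterations = 128 / 4 = 32

32


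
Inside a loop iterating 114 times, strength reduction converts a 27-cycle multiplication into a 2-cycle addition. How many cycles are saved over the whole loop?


Per-iteration saving = 27 - 2 = 25
Total saved = 114 * 25 = 2850

2850


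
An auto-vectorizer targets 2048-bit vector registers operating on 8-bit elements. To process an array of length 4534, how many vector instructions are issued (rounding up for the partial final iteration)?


Width = 2048 / 8 = 256 elements per vector op
Iterations = ceil(4534 / 256) = 18

18


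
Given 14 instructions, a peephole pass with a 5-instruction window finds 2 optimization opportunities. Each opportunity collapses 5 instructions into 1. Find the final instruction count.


Each match removes 4 instructions.
Total removed = 2 * 4 = 8
Remaining = 14 - 8 = 6

6


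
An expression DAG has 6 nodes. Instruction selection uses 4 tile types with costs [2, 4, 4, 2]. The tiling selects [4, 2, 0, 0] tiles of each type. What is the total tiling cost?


Total cost = sum(count_i * cost_i)
= 4*2 + 2*4 + 0*4 + 0*2
= 16

16


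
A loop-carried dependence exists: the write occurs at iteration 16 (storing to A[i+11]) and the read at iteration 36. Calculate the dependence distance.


Distance = read iteration - write iteration
= 36 - 16 = 20

20


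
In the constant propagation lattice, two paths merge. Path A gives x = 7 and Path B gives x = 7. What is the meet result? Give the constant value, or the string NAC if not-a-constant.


Meet operation: if both paths give the same constant, result is that constant; if they differ, result is NAC (not-a-constant).
Path A: 7, Path B: 7 -> equal
Result: constant -> 7

7


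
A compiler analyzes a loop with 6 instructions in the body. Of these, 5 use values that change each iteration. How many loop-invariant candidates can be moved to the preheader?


Invariant candidates = total - loop-dependent
= 6 - 5 = 1

1


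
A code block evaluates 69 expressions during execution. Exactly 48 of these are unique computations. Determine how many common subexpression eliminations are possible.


CSE count = total expressions - unique expressions
= 69 - 48 = 21

21


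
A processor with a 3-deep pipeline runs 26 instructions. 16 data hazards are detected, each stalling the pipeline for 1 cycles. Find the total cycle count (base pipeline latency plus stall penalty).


Base cycles = 3 + 26 - 1 = 28
Total stalls = 16 * 1 = 16
Total = 28 + 16 = 44

44


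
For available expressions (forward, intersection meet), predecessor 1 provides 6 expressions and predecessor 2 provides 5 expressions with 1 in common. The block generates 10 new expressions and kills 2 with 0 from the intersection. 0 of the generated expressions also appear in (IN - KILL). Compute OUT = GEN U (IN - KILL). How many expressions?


IN = intersection of predecessors = 1
IN - KILL = 1 - 0 = 1
|OUT| = |GEN| + |IN - KILL| - |GEN ∩ (IN - KILL)| = 10 + 1 - 0 = 11

11


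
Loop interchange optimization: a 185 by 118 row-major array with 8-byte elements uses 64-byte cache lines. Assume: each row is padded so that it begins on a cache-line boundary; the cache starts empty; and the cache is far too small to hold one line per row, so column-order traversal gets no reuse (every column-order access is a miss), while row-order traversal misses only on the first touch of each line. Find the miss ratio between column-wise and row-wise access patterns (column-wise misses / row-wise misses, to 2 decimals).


Each row occupies 118 * 8 = 944 bytes and starts on a line boundary, so it spans ceil(944 / 64) = 15 cache lines.
Row-major traversal misses (one per line touched): 185 * ceil(118 * 8 / 64) = 2775
Column-major traversal misses (no reuse, every access misses): 185 * 118 = 21830
Ratio = 21830 / 2775 = 7.87

7.87


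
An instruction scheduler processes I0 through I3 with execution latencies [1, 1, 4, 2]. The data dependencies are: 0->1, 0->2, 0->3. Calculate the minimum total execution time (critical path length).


Compute longest path through dependency graph: dist(Ik) = max over predecessors of dist + latency(Ik).
dist(I0) = latency 1 = 1
dist(I1) = dist(I0) + 1 = 1 + 1 = 2
dist(I2) = dist(I0) + 4 = 1 + 4 = 5
dist(I3) = dist(I0) + 2 = 1 + 2 = 3
Critical path = max dist = 5

5


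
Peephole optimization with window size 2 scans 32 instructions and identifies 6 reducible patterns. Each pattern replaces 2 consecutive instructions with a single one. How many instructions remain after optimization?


Each match removes 1 instructions.
Total removed = 6 * 1 = 6
Remaining = 32 - 6 = 26

26


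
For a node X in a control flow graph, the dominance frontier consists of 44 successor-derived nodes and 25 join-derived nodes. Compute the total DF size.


DF(X) = direct successor contributions + join point contributions
= 44 + 25 = 69

69


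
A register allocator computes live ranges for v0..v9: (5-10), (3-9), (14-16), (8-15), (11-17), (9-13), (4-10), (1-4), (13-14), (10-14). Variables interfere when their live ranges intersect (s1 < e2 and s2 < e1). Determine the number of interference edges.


Check all pairs for overlapping intervals.
Two intervals (s1,e1) and (s2,e2) overlap if s1 < e2 and s2 < e1.
v0 (5-10) vs v1..v9: overlaps v1, v3, v5, v6 -> 4
v1 (3-9) vs v2..v9: overlaps v3, v6, v7 -> 3
v2 (14-16) vs v3..v9: overlaps v3, v4 -> 2
v3 (8-15) vs v4..v9: overlaps v4, v5, v6, v8, v9 -> 5
v4 (11-17) vs v5..v9: overlaps v5, v8, v9 -> 3
v5 (9-13) vs v6..v9: overlaps v6, v9 -> 2
v6 (4-10) vs v7..v9: overlaps none -> 0
v7 (1-4) vs v8..v9: overlaps none -> 0
v8 (13-14) vs v9: overlaps v9 -> 1
Total overlapping pairs = 4 + 3 + 2 + 5 + 3 + 2 + 0 + 0 + 1 = 20

20


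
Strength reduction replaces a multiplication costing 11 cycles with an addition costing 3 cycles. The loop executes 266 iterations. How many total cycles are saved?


Per-iteration saving = 11 - 3 = 8
Total saved = 266 * 8 = 2128

2128


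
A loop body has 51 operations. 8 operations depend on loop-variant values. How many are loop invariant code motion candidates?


Invariant candidates = total - loop-dependent
= 51 - 8 = 43

43


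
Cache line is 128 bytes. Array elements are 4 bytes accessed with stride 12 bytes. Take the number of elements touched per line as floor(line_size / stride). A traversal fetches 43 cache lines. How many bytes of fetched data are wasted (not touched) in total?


Elements per line = floor(128 / 12) = 10
Bytes used per line = 10 * 4 = 40
Wasted per line = 128 - 40 = 88
Total wasted = 88 * 43 = 3784

3784


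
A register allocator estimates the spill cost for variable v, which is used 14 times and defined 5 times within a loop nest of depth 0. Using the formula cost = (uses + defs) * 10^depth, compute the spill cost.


uses + defs = 14 + 5 = 19
10^0 = 1
Spill cost = 19 * 1 = 19

19


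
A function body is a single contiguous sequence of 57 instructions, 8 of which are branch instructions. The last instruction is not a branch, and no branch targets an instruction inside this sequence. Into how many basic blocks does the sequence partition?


With no in-sequence branch targets, the leaders are the first instruction plus the instruction after each branch.
Number of basic blocks = branches + 1
= 8 + 1 = 9

9


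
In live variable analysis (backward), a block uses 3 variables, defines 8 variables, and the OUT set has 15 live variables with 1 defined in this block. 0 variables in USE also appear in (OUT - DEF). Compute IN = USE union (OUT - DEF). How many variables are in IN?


OUT - DEF: 15 - 1 = 14
|IN| = |USE| + |OUT - DEF| - |USE ∩ (OUT - DEF)| = 3 + 14 - 0 = 17

17


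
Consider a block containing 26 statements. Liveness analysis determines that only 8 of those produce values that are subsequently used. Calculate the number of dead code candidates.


Dead code = total statements - live definitions
= 26 - 8 = 18

18


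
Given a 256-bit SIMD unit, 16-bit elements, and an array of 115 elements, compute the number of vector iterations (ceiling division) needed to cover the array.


Width = 256 / 16 = 16 elements per vector op
Iterations = ceil(115 / 16) = 8

8


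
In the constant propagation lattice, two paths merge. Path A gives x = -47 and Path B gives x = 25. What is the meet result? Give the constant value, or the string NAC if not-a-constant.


Meet operation: if both paths give the same constant, result is that constant; if they differ, result is NAC (not-a-constant).
Path A: -47, Path B: 25 -> differ
Result: not-a-constant -> NAC

NAC


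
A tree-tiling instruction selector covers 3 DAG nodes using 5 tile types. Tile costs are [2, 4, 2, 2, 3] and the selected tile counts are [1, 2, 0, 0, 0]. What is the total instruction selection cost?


Total cost = sum(count_i * cost_i)
= 1*2 + 2*4 + 0*2 + 0*2 + 0*3
= 10

10


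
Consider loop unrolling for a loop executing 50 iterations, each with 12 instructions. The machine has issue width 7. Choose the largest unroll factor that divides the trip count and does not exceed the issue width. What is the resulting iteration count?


Largest divisor of 50 <= 7 is 5
New iterations = 50 / 5 = 10

10


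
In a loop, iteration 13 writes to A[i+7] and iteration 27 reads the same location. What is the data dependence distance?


Distance = read iteration - write iteration
= 27 - 13 = 14

14


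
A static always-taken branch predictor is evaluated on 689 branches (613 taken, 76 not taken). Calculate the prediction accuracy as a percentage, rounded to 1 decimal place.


Predictor: always-taken
Correct predictions = 613
Accuracy = 613 / 689 * 100 = 89.0%

89.0


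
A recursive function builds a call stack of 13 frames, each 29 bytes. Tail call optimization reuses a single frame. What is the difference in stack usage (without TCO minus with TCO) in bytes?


Without TCO: 13 * 29 = 377 bytes
With TCO: reuse 1 frame = 29 bytes
Savings = 377 - 29 = 348

348


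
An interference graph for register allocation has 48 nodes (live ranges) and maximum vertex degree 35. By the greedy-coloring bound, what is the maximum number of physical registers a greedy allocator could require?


Greedy coloring never needs more than (max_degree + 1) colors: when coloring a vertex, at most max_degree neighbors are already colored.
Upper bound = 35 + 1 = 36

36


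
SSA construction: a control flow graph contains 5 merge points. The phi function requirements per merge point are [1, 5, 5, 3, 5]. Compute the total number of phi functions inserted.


Total phi functions = sum of phi functions at each join node
= 1 + 5 + 5 + 3 + 5 = 19

19


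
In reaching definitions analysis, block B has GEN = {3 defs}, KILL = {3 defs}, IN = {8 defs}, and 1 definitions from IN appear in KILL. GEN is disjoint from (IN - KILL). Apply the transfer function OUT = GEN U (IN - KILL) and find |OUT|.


IN - KILL: 8 - 1 = 7 surviving definitions
OUT = GEN + surviving = 3 + 7 = 10

10


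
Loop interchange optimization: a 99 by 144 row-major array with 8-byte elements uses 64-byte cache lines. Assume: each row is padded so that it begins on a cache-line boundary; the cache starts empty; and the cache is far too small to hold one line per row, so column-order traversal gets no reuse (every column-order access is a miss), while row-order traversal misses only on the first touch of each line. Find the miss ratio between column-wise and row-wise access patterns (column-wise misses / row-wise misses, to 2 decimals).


Each row occupies 144 * 8 = 1152 bytes and starts on a line boundary, so it spans ceil(1152 / 64) = 18 cache lines.
Row-major traversal misses (one per line touched): 99 * ceil(144 * 8 / 64) = 1782
Column-major traversal misses (no reuse, every access misses): 99 * 144 = 14256
Ratio = 14256 / 1782 = 8.0

8.0


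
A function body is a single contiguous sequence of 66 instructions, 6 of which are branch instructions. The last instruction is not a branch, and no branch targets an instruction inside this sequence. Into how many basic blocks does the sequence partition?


With no in-sequence branch targets, the leaders are the first instruction plus the instruction after each branch.
Number of basic blocks = branches + 1
= 6 + 1 = 7

7


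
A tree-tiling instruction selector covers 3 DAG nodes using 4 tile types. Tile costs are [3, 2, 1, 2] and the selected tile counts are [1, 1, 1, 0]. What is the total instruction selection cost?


Total cost = sum(count_i * cost_i)
= 1*3 + 1*2 + 1*1 + 0*2
= 6

6


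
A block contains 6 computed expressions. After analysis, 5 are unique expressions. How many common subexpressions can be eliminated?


CSE count = total expressions - unique expressions
= 6 - 5 = 1

1


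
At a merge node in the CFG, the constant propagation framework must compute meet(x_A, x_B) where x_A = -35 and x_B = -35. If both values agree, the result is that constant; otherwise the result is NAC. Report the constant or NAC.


Meet operation: if both paths give the same constant, result is that constant; if they differ, result is NAC (not-a-constant).
Path A: -35, Path B: -35 -> equal
Result: constant -> -35

-35


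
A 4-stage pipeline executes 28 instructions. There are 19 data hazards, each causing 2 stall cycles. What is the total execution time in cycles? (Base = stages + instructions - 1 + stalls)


Base cycles = 4 + 28 - 1 = 31
Total stalls = 19 * 2 = 38
Total = 31 + 38 = 69

69


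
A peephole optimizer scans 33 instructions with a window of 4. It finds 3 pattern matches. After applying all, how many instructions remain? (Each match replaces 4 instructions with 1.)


Each match removes 3 instructions.
Total removed = 3 * 3 = 9
Remaining = 33 - 9 = 24

24


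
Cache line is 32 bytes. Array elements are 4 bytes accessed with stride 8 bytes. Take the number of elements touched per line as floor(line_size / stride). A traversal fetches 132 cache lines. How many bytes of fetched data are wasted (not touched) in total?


Elements per line = floor(32 / 8) = 4
Bytes used per line = 4 * 4 = 16
Wasted per line = 32 - 16 = 16
Total wasted = 16 * 132 = 2112

2112


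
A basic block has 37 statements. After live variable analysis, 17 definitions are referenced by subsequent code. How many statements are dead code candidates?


Dead code = total statements - live definitions
= 37 - 17 = 20

20


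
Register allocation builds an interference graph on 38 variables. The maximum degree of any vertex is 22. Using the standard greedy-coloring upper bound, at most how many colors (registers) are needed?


Greedy coloring never needs more than (max_degree + 1) colors: when coloring a vertex, at most max_degree neighbors are already colored.
Upper bound = 22 + 1 = 23

23


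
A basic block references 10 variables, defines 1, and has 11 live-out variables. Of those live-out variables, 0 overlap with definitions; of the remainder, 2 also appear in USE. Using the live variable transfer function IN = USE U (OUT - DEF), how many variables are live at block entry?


OUT - DEF: 11 - 0 = 11
|IN| = |USE| + |OUT - DEF| - |USE ∩ (OUT - DEF)| = 10 + 11 - 2 = 19

19


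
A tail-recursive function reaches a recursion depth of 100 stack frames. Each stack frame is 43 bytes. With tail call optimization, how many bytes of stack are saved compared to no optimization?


Without TCO: 100 * 43 = 4300 bytes
With TCO: reuse 1 frame = 43 bytes
Savings = 4300 - 43 = 4257

4257


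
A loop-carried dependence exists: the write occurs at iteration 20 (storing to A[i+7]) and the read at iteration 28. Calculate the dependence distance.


Distance = read iteration - write iteration
= 28 - 20 = 8

8


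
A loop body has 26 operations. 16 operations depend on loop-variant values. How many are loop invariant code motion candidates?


Invariant candidates = total - loop-dependent
= 26 - 16 = 10

10


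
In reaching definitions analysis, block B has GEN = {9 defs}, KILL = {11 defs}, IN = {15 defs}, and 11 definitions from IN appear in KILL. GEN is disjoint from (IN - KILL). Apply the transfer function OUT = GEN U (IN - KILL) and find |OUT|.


IN - KILL: 15 - 11 = 4 surviving definitions
OUT = GEN + surviving = 9 + 4 = 13

13


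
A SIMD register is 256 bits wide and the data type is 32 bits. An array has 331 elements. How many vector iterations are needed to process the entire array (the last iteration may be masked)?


Width = 256 / 32 = 8 elements per vector op
Iterations = ceil(331 / 8) = 42

42


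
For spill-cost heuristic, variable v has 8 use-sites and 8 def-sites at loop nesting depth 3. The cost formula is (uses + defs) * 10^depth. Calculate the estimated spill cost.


uses + defs = 8 + 8 = 16
10^3 = 1000
Spill cost = 16 * 1000 = 16000

16000


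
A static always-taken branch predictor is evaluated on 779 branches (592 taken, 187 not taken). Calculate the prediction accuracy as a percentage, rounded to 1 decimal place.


Predictor: always-taken
Correct predictions = 592
Accuracy = 592 / 779 * 100 = 76.0%

76.0


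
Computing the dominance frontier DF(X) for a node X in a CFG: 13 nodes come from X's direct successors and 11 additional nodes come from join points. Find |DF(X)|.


DF(X) = direct successor contributions + join point contributions
= 13 + 11 = 24

24


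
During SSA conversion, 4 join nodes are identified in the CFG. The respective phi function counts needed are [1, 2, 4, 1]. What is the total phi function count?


Total phi functions = sum of phi functions at each join node
= 1 + 2 + 4 + 1 = 8

8


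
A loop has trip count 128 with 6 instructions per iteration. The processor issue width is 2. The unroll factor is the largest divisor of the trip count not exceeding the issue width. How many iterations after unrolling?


Largest divisor of 128 <= 2 is 2
New iterations = 128 / 2 = 64

64


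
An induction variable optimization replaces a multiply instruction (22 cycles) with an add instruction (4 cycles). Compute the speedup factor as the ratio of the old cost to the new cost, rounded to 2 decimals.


Ratio = mult_cost / add_cost = 22 / 4 = 5.5

5.5


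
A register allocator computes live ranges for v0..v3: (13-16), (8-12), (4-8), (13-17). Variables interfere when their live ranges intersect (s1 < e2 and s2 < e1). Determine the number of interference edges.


Check all pairs for overlapping intervals.
Two intervals (s1,e1) and (s2,e2) overlap if s1 < e2 and s2 < e1.
v0 (13-16) vs v1..v3: overlaps v3 -> 1
v1 (8-12) vs v2..v3: overlaps none -> 0
v2 (4-8) vs v3: overlaps none -> 0
Total overlapping pairs = 1 + 0 + 0 = 1

1


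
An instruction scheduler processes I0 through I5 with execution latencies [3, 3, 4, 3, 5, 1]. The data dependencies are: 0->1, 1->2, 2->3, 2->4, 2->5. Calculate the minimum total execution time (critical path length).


Compute longest path through dependency graph: dist(Ik) = max over predecessors of dist + latency(Ik).
dist(I0) = latency 3 = 3
dist(I1) = dist(I0) + 3 = 3 + 3 = 6
dist(I2) = dist(I1) + 4 = 6 + 4 = 10
dist(I3) = dist(I2) + 3 = 10 + 3 = 13
dist(I4) = dist(I2) + 5 = 10 + 5 = 15
dist(I5) = dist(I2) + 1 = 10 + 1 = 11
Critical path = max dist = 15

15


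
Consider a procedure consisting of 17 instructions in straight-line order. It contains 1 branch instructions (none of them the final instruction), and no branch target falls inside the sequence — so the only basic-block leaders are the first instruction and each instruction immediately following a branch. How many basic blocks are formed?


With no in-sequence branch targets, the leaders are the first instruction plus the instruction after each branch.
Number of basic blocks = branches + 1
= 1 + 1 = 2

2


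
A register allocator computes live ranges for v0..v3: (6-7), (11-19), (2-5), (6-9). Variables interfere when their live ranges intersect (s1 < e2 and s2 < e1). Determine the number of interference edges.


Check all pairs for overlapping intervals.
Two intervals (s1,e1) and (s2,e2) overlap if s1 < e2 and s2 < e1.
v0 (6-7) vs v1..v3: overlaps v3 -> 1
v1 (11-19) vs v2..v3: overlaps none -> 0
v2 (2-5) vs v3: overlaps none -> 0
Total overlapping pairs = 1 + 0 + 0 = 1

1


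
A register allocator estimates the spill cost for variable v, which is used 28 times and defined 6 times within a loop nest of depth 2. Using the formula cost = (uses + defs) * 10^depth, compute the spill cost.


uses + defs = 28 + 6 = 34
10^2 = 100
Spill cost = 34 * 100 = 3400

3400


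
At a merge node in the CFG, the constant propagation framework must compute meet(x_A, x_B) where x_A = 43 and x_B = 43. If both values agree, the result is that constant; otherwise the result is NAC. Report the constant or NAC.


Meet operation: if both paths give the same constant, result is that constant; if they differ, result is NAC (not-a-constant).
Path A: 43, Path B: 43 -> equal
Result: constant -> 43

43


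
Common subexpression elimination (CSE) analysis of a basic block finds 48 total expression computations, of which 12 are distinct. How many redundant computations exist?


CSE count = total expressions - unique expressions
= 48 - 12 = 36

36


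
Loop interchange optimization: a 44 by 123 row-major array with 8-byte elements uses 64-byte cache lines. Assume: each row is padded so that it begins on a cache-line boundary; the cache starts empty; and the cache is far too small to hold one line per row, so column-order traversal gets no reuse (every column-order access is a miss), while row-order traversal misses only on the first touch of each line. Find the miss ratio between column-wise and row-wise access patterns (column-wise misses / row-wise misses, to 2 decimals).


Each row occupies 123 * 8 = 984 bytes and starts on a line boundary, so it spans ceil(984 / 64) = 16 cache lines.
Row-major traversal misses (one per line touched): 44 * ceil(123 * 8 / 64) = 704
Column-major traversal misses (no reuse, every access misses): 44 * 123 = 5412
Ratio = 5412 / 704 = 7.69

7.69
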